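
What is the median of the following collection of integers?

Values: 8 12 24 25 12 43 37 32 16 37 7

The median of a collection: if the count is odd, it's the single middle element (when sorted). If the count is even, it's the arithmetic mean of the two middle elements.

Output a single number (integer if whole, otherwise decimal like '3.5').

Step 1: insert 8 -> lo=[8] (size 1, max 8) hi=[] (size 0) -> median=8
Step 2: insert 12 -> lo=[8] (size 1, max 8) hi=[12] (size 1, min 12) -> median=10
Step 3: insert 24 -> lo=[8, 12] (size 2, max 12) hi=[24] (size 1, min 24) -> median=12
Step 4: insert 25 -> lo=[8, 12] (size 2, max 12) hi=[24, 25] (size 2, min 24) -> median=18
Step 5: insert 12 -> lo=[8, 12, 12] (size 3, max 12) hi=[24, 25] (size 2, min 24) -> median=12
Step 6: insert 43 -> lo=[8, 12, 12] (size 3, max 12) hi=[24, 25, 43] (size 3, min 24) -> median=18
Step 7: insert 37 -> lo=[8, 12, 12, 24] (size 4, max 24) hi=[25, 37, 43] (size 3, min 25) -> median=24
Step 8: insert 32 -> lo=[8, 12, 12, 24] (size 4, max 24) hi=[25, 32, 37, 43] (size 4, min 25) -> median=24.5
Step 9: insert 16 -> lo=[8, 12, 12, 16, 24] (size 5, max 24) hi=[25, 32, 37, 43] (size 4, min 25) -> median=24
Step 10: insert 37 -> lo=[8, 12, 12, 16, 24] (size 5, max 24) hi=[25, 32, 37, 37, 43] (size 5, min 25) -> median=24.5
Step 11: insert 7 -> lo=[7, 8, 12, 12, 16, 24] (size 6, max 24) hi=[25, 32, 37, 37, 43] (size 5, min 25) -> median=24

Answer: 24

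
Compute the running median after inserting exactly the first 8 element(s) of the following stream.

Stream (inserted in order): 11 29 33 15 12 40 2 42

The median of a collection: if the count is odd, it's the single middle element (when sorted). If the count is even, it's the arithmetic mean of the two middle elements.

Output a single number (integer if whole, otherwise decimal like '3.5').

Step 1: insert 11 -> lo=[11] (size 1, max 11) hi=[] (size 0) -> median=11
Step 2: insert 29 -> lo=[11] (size 1, max 11) hi=[29] (size 1, min 29) -> median=20
Step 3: insert 33 -> lo=[11, 29] (size 2, max 29) hi=[33] (size 1, min 33) -> median=29
Step 4: insert 15 -> lo=[11, 15] (size 2, max 15) hi=[29, 33] (size 2, min 29) -> median=22
Step 5: insert 12 -> lo=[11, 12, 15] (size 3, max 15) hi=[29, 33] (size 2, min 29) -> median=15
Step 6: insert 40 -> lo=[11, 12, 15] (size 3, max 15) hi=[29, 33, 40] (size 3, min 29) -> median=22
Step 7: insert 2 -> lo=[2, 11, 12, 15] (size 4, max 15) hi=[29, 33, 40] (size 3, min 29) -> median=15
Step 8: insert 42 -> lo=[2, 11, 12, 15] (size 4, max 15) hi=[29, 33, 40, 42] (size 4, min 29) -> median=22

Answer: 22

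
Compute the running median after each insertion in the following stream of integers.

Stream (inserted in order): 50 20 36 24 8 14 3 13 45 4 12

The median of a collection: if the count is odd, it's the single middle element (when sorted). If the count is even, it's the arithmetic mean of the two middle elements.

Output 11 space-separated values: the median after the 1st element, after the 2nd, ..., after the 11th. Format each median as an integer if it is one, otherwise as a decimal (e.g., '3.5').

Step 1: insert 50 -> lo=[50] (size 1, max 50) hi=[] (size 0) -> median=50
Step 2: insert 20 -> lo=[20] (size 1, max 20) hi=[50] (size 1, min 50) -> median=35
Step 3: insert 36 -> lo=[20, 36] (size 2, max 36) hi=[50] (size 1, min 50) -> median=36
Step 4: insert 24 -> lo=[20, 24] (size 2, max 24) hi=[36, 50] (size 2, min 36) -> median=30
Step 5: insert 8 -> lo=[8, 20, 24] (size 3, max 24) hi=[36, 50] (size 2, min 36) -> median=24
Step 6: insert 14 -> lo=[8, 14, 20] (size 3, max 20) hi=[24, 36, 50] (size 3, min 24) -> median=22
Step 7: insert 3 -> lo=[3, 8, 14, 20] (size 4, max 20) hi=[24, 36, 50] (size 3, min 24) -> median=20
Step 8: insert 13 -> lo=[3, 8, 13, 14] (size 4, max 14) hi=[20, 24, 36, 50] (size 4, min 20) -> median=17
Step 9: insert 45 -> lo=[3, 8, 13, 14, 20] (size 5, max 20) hi=[24, 36, 45, 50] (size 4, min 24) -> median=20
Step 10: insert 4 -> lo=[3, 4, 8, 13, 14] (size 5, max 14) hi=[20, 24, 36, 45, 50] (size 5, min 20) -> median=17
Step 11: insert 12 -> lo=[3, 4, 8, 12, 13, 14] (size 6, max 14) hi=[20, 24, 36, 45, 50] (size 5, min 20) -> median=14

Answer: 50 35 36 30 24 22 20 17 20 17 14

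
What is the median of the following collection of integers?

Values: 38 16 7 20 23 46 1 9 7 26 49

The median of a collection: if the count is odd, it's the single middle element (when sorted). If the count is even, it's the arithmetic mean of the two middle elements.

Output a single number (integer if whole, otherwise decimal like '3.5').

Step 1: insert 38 -> lo=[38] (size 1, max 38) hi=[] (size 0) -> median=38
Step 2: insert 16 -> lo=[16] (size 1, max 16) hi=[38] (size 1, min 38) -> median=27
Step 3: insert 7 -> lo=[7, 16] (size 2, max 16) hi=[38] (size 1, min 38) -> median=16
Step 4: insert 20 -> lo=[7, 16] (size 2, max 16) hi=[20, 38] (size 2, min 20) -> median=18
Step 5: insert 23 -> lo=[7, 16, 20] (size 3, max 20) hi=[23, 38] (size 2, min 23) -> median=20
Step 6: insert 46 -> lo=[7, 16, 20] (size 3, max 20) hi=[23, 38, 46] (size 3, min 23) -> median=21.5
Step 7: insert 1 -> lo=[1, 7, 16, 20] (size 4, max 20) hi=[23, 38, 46] (size 3, min 23) -> median=20
Step 8: insert 9 -> lo=[1, 7, 9, 16] (size 4, max 16) hi=[20, 23, 38, 46] (size 4, min 20) -> median=18
Step 9: insert 7 -> lo=[1, 7, 7, 9, 16] (size 5, max 16) hi=[20, 23, 38, 46] (size 4, min 20) -> median=16
Step 10: insert 26 -> lo=[1, 7, 7, 9, 16] (size 5, max 16) hi=[20, 23, 26, 38, 46] (size 5, min 20) -> median=18
Step 11: insert 49 -> lo=[1, 7, 7, 9, 16, 20] (size 6, max 20) hi=[23, 26, 38, 46, 49] (size 5, min 23) -> median=20

Answer: 20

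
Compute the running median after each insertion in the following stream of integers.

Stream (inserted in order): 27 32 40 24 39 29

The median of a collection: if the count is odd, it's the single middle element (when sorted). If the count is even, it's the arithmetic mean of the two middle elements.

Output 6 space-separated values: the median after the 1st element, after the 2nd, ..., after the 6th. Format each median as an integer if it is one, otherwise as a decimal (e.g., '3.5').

Step 1: insert 27 -> lo=[27] (size 1, max 27) hi=[] (size 0) -> median=27
Step 2: insert 32 -> lo=[27] (size 1, max 27) hi=[32] (size 1, min 32) -> median=29.5
Step 3: insert 40 -> lo=[27, 32] (size 2, max 32) hi=[40] (size 1, min 40) -> median=32
Step 4: insert 24 -> lo=[24, 27] (size 2, max 27) hi=[32, 40] (size 2, min 32) -> median=29.5
Step 5: insert 39 -> lo=[24, 27, 32] (size 3, max 32) hi=[39, 40] (size 2, min 39) -> median=32
Step 6: insert 29 -> lo=[24, 27, 29] (size 3, max 29) hi=[32, 39, 40] (size 3, min 32) -> median=30.5

Answer: 27 29.5 32 29.5 32 30.5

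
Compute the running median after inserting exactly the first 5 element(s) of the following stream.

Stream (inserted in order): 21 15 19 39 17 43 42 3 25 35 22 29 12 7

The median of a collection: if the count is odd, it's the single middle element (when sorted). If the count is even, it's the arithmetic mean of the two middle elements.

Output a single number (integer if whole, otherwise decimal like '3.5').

Answer: 19

Derivation:
Step 1: insert 21 -> lo=[21] (size 1, max 21) hi=[] (size 0) -> median=21
Step 2: insert 15 -> lo=[15] (size 1, max 15) hi=[21] (size 1, min 21) -> median=18
Step 3: insert 19 -> lo=[15, 19] (size 2, max 19) hi=[21] (size 1, min 21) -> median=19
Step 4: insert 39 -> lo=[15, 19] (size 2, max 19) hi=[21, 39] (size 2, min 21) -> median=20
Step 5: insert 17 -> lo=[15, 17, 19] (size 3, max 19) hi=[21, 39] (size 2, min 21) -> median=19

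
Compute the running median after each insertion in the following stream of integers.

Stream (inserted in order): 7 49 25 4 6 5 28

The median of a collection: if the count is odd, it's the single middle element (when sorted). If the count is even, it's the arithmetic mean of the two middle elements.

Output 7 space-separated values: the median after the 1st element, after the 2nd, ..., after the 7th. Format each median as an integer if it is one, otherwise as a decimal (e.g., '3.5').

Step 1: insert 7 -> lo=[7] (size 1, max 7) hi=[] (size 0) -> median=7
Step 2: insert 49 -> lo=[7] (size 1, max 7) hi=[49] (size 1, min 49) -> median=28
Step 3: insert 25 -> lo=[7, 25] (size 2, max 25) hi=[49] (size 1, min 49) -> median=25
Step 4: insert 4 -> lo=[4, 7] (size 2, max 7) hi=[25, 49] (size 2, min 25) -> median=16
Step 5: insert 6 -> lo=[4, 6, 7] (size 3, max 7) hi=[25, 49] (size 2, min 25) -> median=7
Step 6: insert 5 -> lo=[4, 5, 6] (size 3, max 6) hi=[7, 25, 49] (size 3, min 7) -> median=6.5
Step 7: insert 28 -> lo=[4, 5, 6, 7] (size 4, max 7) hi=[25, 28, 49] (size 3, min 25) -> median=7

Answer: 7 28 25 16 7 6.5 7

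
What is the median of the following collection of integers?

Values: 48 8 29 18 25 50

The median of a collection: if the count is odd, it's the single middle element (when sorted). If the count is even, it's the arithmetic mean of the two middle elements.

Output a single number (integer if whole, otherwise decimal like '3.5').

Step 1: insert 48 -> lo=[48] (size 1, max 48) hi=[] (size 0) -> median=48
Step 2: insert 8 -> lo=[8] (size 1, max 8) hi=[48] (size 1, min 48) -> median=28
Step 3: insert 29 -> lo=[8, 29] (size 2, max 29) hi=[48] (size 1, min 48) -> median=29
Step 4: insert 18 -> lo=[8, 18] (size 2, max 18) hi=[29, 48] (size 2, min 29) -> median=23.5
Step 5: insert 25 -> lo=[8, 18, 25] (size 3, max 25) hi=[29, 48] (size 2, min 29) -> median=25
Step 6: insert 50 -> lo=[8, 18, 25] (size 3, max 25) hi=[29, 48, 50] (size 3, min 29) -> median=27

Answer: 27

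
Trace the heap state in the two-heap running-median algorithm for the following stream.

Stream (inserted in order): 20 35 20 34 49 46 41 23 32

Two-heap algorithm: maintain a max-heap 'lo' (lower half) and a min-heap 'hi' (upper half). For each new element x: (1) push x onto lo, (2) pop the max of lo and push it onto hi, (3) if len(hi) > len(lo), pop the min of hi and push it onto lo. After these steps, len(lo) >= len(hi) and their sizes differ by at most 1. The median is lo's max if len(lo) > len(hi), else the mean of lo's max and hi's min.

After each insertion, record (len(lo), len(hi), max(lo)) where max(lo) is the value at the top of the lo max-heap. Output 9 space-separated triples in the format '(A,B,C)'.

Step 1: insert 20 -> lo=[20] hi=[] -> (len(lo)=1, len(hi)=0, max(lo)=20)
Step 2: insert 35 -> lo=[20] hi=[35] -> (len(lo)=1, len(hi)=1, max(lo)=20)
Step 3: insert 20 -> lo=[20, 20] hi=[35] -> (len(lo)=2, len(hi)=1, max(lo)=20)
Step 4: insert 34 -> lo=[20, 20] hi=[34, 35] -> (len(lo)=2, len(hi)=2, max(lo)=20)
Step 5: insert 49 -> lo=[20, 20, 34] hi=[35, 49] -> (len(lo)=3, len(hi)=2, max(lo)=34)
Step 6: insert 46 -> lo=[20, 20, 34] hi=[35, 46, 49] -> (len(lo)=3, len(hi)=3, max(lo)=34)
Step 7: insert 41 -> lo=[20, 20, 34, 35] hi=[41, 46, 49] -> (len(lo)=4, len(hi)=3, max(lo)=35)
Step 8: insert 23 -> lo=[20, 20, 23, 34] hi=[35, 41, 46, 49] -> (len(lo)=4, len(hi)=4, max(lo)=34)
Step 9: insert 32 -> lo=[20, 20, 23, 32, 34] hi=[35, 41, 46, 49] -> (len(lo)=5, len(hi)=4, max(lo)=34)

Answer: (1,0,20) (1,1,20) (2,1,20) (2,2,20) (3,2,34) (3,3,34) (4,3,35) (4,4,34) (5,4,34)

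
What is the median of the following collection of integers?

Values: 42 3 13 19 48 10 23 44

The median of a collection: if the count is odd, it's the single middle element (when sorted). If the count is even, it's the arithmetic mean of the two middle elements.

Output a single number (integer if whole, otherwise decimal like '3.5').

Answer: 21

Derivation:
Step 1: insert 42 -> lo=[42] (size 1, max 42) hi=[] (size 0) -> median=42
Step 2: insert 3 -> lo=[3] (size 1, max 3) hi=[42] (size 1, min 42) -> median=22.5
Step 3: insert 13 -> lo=[3, 13] (size 2, max 13) hi=[42] (size 1, min 42) -> median=13
Step 4: insert 19 -> lo=[3, 13] (size 2, max 13) hi=[19, 42] (size 2, min 19) -> median=16
Step 5: insert 48 -> lo=[3, 13, 19] (size 3, max 19) hi=[42, 48] (size 2, min 42) -> median=19
Step 6: insert 10 -> lo=[3, 10, 13] (size 3, max 13) hi=[19, 42, 48] (size 3, min 19) -> median=16
Step 7: insert 23 -> lo=[3, 10, 13, 19] (size 4, max 19) hi=[23, 42, 48] (size 3, min 23) -> median=19
Step 8: insert 44 -> lo=[3, 10, 13, 19] (size 4, max 19) hi=[23, 42, 44, 48] (size 4, min 23) -> median=21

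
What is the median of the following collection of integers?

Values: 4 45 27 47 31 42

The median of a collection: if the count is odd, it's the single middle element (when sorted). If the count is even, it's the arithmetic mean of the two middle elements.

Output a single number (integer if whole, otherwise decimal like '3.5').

Answer: 36.5

Derivation:
Step 1: insert 4 -> lo=[4] (size 1, max 4) hi=[] (size 0) -> median=4
Step 2: insert 45 -> lo=[4] (size 1, max 4) hi=[45] (size 1, min 45) -> median=24.5
Step 3: insert 27 -> lo=[4, 27] (size 2, max 27) hi=[45] (size 1, min 45) -> median=27
Step 4: insert 47 -> lo=[4, 27] (size 2, max 27) hi=[45, 47] (size 2, min 45) -> median=36
Step 5: insert 31 -> lo=[4, 27, 31] (size 3, max 31) hi=[45, 47] (size 2, min 45) -> median=31
Step 6: insert 42 -> lo=[4, 27, 31] (size 3, max 31) hi=[42, 45, 47] (size 3, min 42) -> median=36.5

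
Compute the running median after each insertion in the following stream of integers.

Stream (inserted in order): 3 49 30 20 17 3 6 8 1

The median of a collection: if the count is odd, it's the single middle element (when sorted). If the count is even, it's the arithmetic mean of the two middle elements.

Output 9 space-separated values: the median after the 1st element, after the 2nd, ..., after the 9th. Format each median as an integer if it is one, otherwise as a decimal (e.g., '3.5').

Step 1: insert 3 -> lo=[3] (size 1, max 3) hi=[] (size 0) -> median=3
Step 2: insert 49 -> lo=[3] (size 1, max 3) hi=[49] (size 1, min 49) -> median=26
Step 3: insert 30 -> lo=[3, 30] (size 2, max 30) hi=[49] (size 1, min 49) -> median=30
Step 4: insert 20 -> lo=[3, 20] (size 2, max 20) hi=[30, 49] (size 2, min 30) -> median=25
Step 5: insert 17 -> lo=[3, 17, 20] (size 3, max 20) hi=[30, 49] (size 2, min 30) -> median=20
Step 6: insert 3 -> lo=[3, 3, 17] (size 3, max 17) hi=[20, 30, 49] (size 3, min 20) -> median=18.5
Step 7: insert 6 -> lo=[3, 3, 6, 17] (size 4, max 17) hi=[20, 30, 49] (size 3, min 20) -> median=17
Step 8: insert 8 -> lo=[3, 3, 6, 8] (size 4, max 8) hi=[17, 20, 30, 49] (size 4, min 17) -> median=12.5
Step 9: insert 1 -> lo=[1, 3, 3, 6, 8] (size 5, max 8) hi=[17, 20, 30, 49] (size 4, min 17) -> median=8

Answer: 3 26 30 25 20 18.5 17 12.5 8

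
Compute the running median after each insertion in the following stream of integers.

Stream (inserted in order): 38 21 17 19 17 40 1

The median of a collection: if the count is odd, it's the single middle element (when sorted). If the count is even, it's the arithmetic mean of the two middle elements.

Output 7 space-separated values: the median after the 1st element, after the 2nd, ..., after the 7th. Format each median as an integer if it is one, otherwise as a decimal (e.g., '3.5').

Step 1: insert 38 -> lo=[38] (size 1, max 38) hi=[] (size 0) -> median=38
Step 2: insert 21 -> lo=[21] (size 1, max 21) hi=[38] (size 1, min 38) -> median=29.5
Step 3: insert 17 -> lo=[17, 21] (size 2, max 21) hi=[38] (size 1, min 38) -> median=21
Step 4: insert 19 -> lo=[17, 19] (size 2, max 19) hi=[21, 38] (size 2, min 21) -> median=20
Step 5: insert 17 -> lo=[17, 17, 19] (size 3, max 19) hi=[21, 38] (size 2, min 21) -> median=19
Step 6: insert 40 -> lo=[17, 17, 19] (size 3, max 19) hi=[21, 38, 40] (size 3, min 21) -> median=20
Step 7: insert 1 -> lo=[1, 17, 17, 19] (size 4, max 19) hi=[21, 38, 40] (size 3, min 21) -> median=19

Answer: 38 29.5 21 20 19 20 19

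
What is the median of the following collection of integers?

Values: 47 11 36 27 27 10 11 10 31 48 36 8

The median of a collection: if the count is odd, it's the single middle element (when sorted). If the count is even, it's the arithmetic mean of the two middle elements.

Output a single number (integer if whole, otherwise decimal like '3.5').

Step 1: insert 47 -> lo=[47] (size 1, max 47) hi=[] (size 0) -> median=47
Step 2: insert 11 -> lo=[11] (size 1, max 11) hi=[47] (size 1, min 47) -> median=29
Step 3: insert 36 -> lo=[11, 36] (size 2, max 36) hi=[47] (size 1, min 47) -> median=36
Step 4: insert 27 -> lo=[11, 27] (size 2, max 27) hi=[36, 47] (size 2, min 36) -> median=31.5
Step 5: insert 27 -> lo=[11, 27, 27] (size 3, max 27) hi=[36, 47] (size 2, min 36) -> median=27
Step 6: insert 10 -> lo=[10, 11, 27] (size 3, max 27) hi=[27, 36, 47] (size 3, min 27) -> median=27
Step 7: insert 11 -> lo=[10, 11, 11, 27] (size 4, max 27) hi=[27, 36, 47] (size 3, min 27) -> median=27
Step 8: insert 10 -> lo=[10, 10, 11, 11] (size 4, max 11) hi=[27, 27, 36, 47] (size 4, min 27) -> median=19
Step 9: insert 31 -> lo=[10, 10, 11, 11, 27] (size 5, max 27) hi=[27, 31, 36, 47] (size 4, min 27) -> median=27
Step 10: insert 48 -> lo=[10, 10, 11, 11, 27] (size 5, max 27) hi=[27, 31, 36, 47, 48] (size 5, min 27) -> median=27
Step 11: insert 36 -> lo=[10, 10, 11, 11, 27, 27] (size 6, max 27) hi=[31, 36, 36, 47, 48] (size 5, min 31) -> median=27
Step 12: insert 8 -> lo=[8, 10, 10, 11, 11, 27] (size 6, max 27) hi=[27, 31, 36, 36, 47, 48] (size 6, min 27) -> median=27

Answer: 27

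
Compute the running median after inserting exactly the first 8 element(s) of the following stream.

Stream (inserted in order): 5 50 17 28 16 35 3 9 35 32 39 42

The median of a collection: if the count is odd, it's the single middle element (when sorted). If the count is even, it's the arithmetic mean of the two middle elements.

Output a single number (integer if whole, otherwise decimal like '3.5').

Answer: 16.5

Derivation:
Step 1: insert 5 -> lo=[5] (size 1, max 5) hi=[] (size 0) -> median=5
Step 2: insert 50 -> lo=[5] (size 1, max 5) hi=[50] (size 1, min 50) -> median=27.5
Step 3: insert 17 -> lo=[5, 17] (size 2, max 17) hi=[50] (size 1, min 50) -> median=17
Step 4: insert 28 -> lo=[5, 17] (size 2, max 17) hi=[28, 50] (size 2, min 28) -> median=22.5
Step 5: insert 16 -> lo=[5, 16, 17] (size 3, max 17) hi=[28, 50] (size 2, min 28) -> median=17
Step 6: insert 35 -> lo=[5, 16, 17] (size 3, max 17) hi=[28, 35, 50] (size 3, min 28) -> median=22.5
Step 7: insert 3 -> lo=[3, 5, 16, 17] (size 4, max 17) hi=[28, 35, 50] (size 3, min 28) -> median=17
Step 8: insert 9 -> lo=[3, 5, 9, 16] (size 4, max 16) hi=[17, 28, 35, 50] (size 4, min 17) -> median=16.5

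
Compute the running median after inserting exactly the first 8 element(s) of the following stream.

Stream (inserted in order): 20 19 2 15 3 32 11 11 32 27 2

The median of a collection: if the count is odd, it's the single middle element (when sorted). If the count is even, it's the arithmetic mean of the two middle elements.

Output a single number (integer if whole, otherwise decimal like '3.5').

Step 1: insert 20 -> lo=[20] (size 1, max 20) hi=[] (size 0) -> median=20
Step 2: insert 19 -> lo=[19] (size 1, max 19) hi=[20] (size 1, min 20) -> median=19.5
Step 3: insert 2 -> lo=[2, 19] (size 2, max 19) hi=[20] (size 1, min 20) -> median=19
Step 4: insert 15 -> lo=[2, 15] (size 2, max 15) hi=[19, 20] (size 2, min 19) -> median=17
Step 5: insert 3 -> lo=[2, 3, 15] (size 3, max 15) hi=[19, 20] (size 2, min 19) -> median=15
Step 6: insert 32 -> lo=[2, 3, 15] (size 3, max 15) hi=[19, 20, 32] (size 3, min 19) -> median=17
Step 7: insert 11 -> lo=[2, 3, 11, 15] (size 4, max 15) hi=[19, 20, 32] (size 3, min 19) -> median=15
Step 8: insert 11 -> lo=[2, 3, 11, 11] (size 4, max 11) hi=[15, 19, 20, 32] (size 4, min 15) -> median=13

Answer: 13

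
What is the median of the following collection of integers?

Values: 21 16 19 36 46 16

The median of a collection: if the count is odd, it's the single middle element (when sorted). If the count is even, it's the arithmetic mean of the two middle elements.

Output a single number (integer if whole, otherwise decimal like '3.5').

Step 1: insert 21 -> lo=[21] (size 1, max 21) hi=[] (size 0) -> median=21
Step 2: insert 16 -> lo=[16] (size 1, max 16) hi=[21] (size 1, min 21) -> median=18.5
Step 3: insert 19 -> lo=[16, 19] (size 2, max 19) hi=[21] (size 1, min 21) -> median=19
Step 4: insert 36 -> lo=[16, 19] (size 2, max 19) hi=[21, 36] (size 2, min 21) -> median=20
Step 5: insert 46 -> lo=[16, 19, 21] (size 3, max 21) hi=[36, 46] (size 2, min 36) -> median=21
Step 6: insert 16 -> lo=[16, 16, 19] (size 3, max 19) hi=[21, 36, 46] (size 3, min 21) -> median=20

Answer: 20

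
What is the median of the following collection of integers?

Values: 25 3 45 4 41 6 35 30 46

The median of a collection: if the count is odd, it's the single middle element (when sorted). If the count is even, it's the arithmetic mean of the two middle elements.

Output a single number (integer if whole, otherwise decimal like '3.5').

Answer: 30

Derivation:
Step 1: insert 25 -> lo=[25] (size 1, max 25) hi=[] (size 0) -> median=25
Step 2: insert 3 -> lo=[3] (size 1, max 3) hi=[25] (size 1, min 25) -> median=14
Step 3: insert 45 -> lo=[3, 25] (size 2, max 25) hi=[45] (size 1, min 45) -> median=25
Step 4: insert 4 -> lo=[3, 4] (size 2, max 4) hi=[25, 45] (size 2, min 25) -> median=14.5
Step 5: insert 41 -> lo=[3, 4, 25] (size 3, max 25) hi=[41, 45] (size 2, min 41) -> median=25
Step 6: insert 6 -> lo=[3, 4, 6] (size 3, max 6) hi=[25, 41, 45] (size 3, min 25) -> median=15.5
Step 7: insert 35 -> lo=[3, 4, 6, 25] (size 4, max 25) hi=[35, 41, 45] (size 3, min 35) -> median=25
Step 8: insert 30 -> lo=[3, 4, 6, 25] (size 4, max 25) hi=[30, 35, 41, 45] (size 4, min 30) -> median=27.5
Step 9: insert 46 -> lo=[3, 4, 6, 25, 30] (size 5, max 30) hi=[35, 41, 45, 46] (size 4, min 35) -> median=30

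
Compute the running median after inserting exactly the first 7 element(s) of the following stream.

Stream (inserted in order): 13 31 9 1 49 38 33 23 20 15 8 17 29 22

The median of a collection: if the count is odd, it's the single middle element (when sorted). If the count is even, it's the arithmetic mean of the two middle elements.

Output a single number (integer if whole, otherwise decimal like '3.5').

Answer: 31

Derivation:
Step 1: insert 13 -> lo=[13] (size 1, max 13) hi=[] (size 0) -> median=13
Step 2: insert 31 -> lo=[13] (size 1, max 13) hi=[31] (size 1, min 31) -> median=22
Step 3: insert 9 -> lo=[9, 13] (size 2, max 13) hi=[31] (size 1, min 31) -> median=13
Step 4: insert 1 -> lo=[1, 9] (size 2, max 9) hi=[13, 31] (size 2, min 13) -> median=11
Step 5: insert 49 -> lo=[1, 9, 13] (size 3, max 13) hi=[31, 49] (size 2, min 31) -> median=13
Step 6: insert 38 -> lo=[1, 9, 13] (size 3, max 13) hi=[31, 38, 49] (size 3, min 31) -> median=22
Step 7: insert 33 -> lo=[1, 9, 13, 31] (size 4, max 31) hi=[33, 38, 49] (size 3, min 33) -> median=31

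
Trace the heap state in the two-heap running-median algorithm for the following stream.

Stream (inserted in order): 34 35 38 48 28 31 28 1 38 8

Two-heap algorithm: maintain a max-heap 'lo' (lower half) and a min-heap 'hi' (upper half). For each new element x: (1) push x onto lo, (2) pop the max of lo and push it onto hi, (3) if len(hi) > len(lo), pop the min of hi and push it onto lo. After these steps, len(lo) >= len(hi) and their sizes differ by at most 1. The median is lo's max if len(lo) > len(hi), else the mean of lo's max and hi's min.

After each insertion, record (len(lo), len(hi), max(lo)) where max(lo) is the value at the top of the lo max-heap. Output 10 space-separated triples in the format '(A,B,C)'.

Step 1: insert 34 -> lo=[34] hi=[] -> (len(lo)=1, len(hi)=0, max(lo)=34)
Step 2: insert 35 -> lo=[34] hi=[35] -> (len(lo)=1, len(hi)=1, max(lo)=34)
Step 3: insert 38 -> lo=[34, 35] hi=[38] -> (len(lo)=2, len(hi)=1, max(lo)=35)
Step 4: insert 48 -> lo=[34, 35] hi=[38, 48] -> (len(lo)=2, len(hi)=2, max(lo)=35)
Step 5: insert 28 -> lo=[28, 34, 35] hi=[38, 48] -> (len(lo)=3, len(hi)=2, max(lo)=35)
Step 6: insert 31 -> lo=[28, 31, 34] hi=[35, 38, 48] -> (len(lo)=3, len(hi)=3, max(lo)=34)
Step 7: insert 28 -> lo=[28, 28, 31, 34] hi=[35, 38, 48] -> (len(lo)=4, len(hi)=3, max(lo)=34)
Step 8: insert 1 -> lo=[1, 28, 28, 31] hi=[34, 35, 38, 48] -> (len(lo)=4, len(hi)=4, max(lo)=31)
Step 9: insert 38 -> lo=[1, 28, 28, 31, 34] hi=[35, 38, 38, 48] -> (len(lo)=5, len(hi)=4, max(lo)=34)
Step 10: insert 8 -> lo=[1, 8, 28, 28, 31] hi=[34, 35, 38, 38, 48] -> (len(lo)=5, len(hi)=5, max(lo)=31)

Answer: (1,0,34) (1,1,34) (2,1,35) (2,2,35) (3,2,35) (3,3,34) (4,3,34) (4,4,31) (5,4,34) (5,5,31)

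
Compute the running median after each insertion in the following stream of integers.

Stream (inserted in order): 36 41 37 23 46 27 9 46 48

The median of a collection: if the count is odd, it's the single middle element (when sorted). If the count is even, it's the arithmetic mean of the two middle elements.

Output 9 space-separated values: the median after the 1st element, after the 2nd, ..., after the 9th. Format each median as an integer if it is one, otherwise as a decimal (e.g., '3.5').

Answer: 36 38.5 37 36.5 37 36.5 36 36.5 37

Derivation:
Step 1: insert 36 -> lo=[36] (size 1, max 36) hi=[] (size 0) -> median=36
Step 2: insert 41 -> lo=[36] (size 1, max 36) hi=[41] (size 1, min 41) -> median=38.5
Step 3: insert 37 -> lo=[36, 37] (size 2, max 37) hi=[41] (size 1, min 41) -> median=37
Step 4: insert 23 -> lo=[23, 36] (size 2, max 36) hi=[37, 41] (size 2, min 37) -> median=36.5
Step 5: insert 46 -> lo=[23, 36, 37] (size 3, max 37) hi=[41, 46] (size 2, min 41) -> median=37
Step 6: insert 27 -> lo=[23, 27, 36] (size 3, max 36) hi=[37, 41, 46] (size 3, min 37) -> median=36.5
Step 7: insert 9 -> lo=[9, 23, 27, 36] (size 4, max 36) hi=[37, 41, 46] (size 3, min 37) -> median=36
Step 8: insert 46 -> lo=[9, 23, 27, 36] (size 4, max 36) hi=[37, 41, 46, 46] (size 4, min 37) -> median=36.5
Step 9: insert 48 -> lo=[9, 23, 27, 36, 37] (size 5, max 37) hi=[41, 46, 46, 48] (size 4, min 41) -> median=37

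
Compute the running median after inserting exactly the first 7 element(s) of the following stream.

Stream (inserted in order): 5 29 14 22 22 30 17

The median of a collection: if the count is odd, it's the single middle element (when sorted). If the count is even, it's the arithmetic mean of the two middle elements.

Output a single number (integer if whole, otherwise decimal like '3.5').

Answer: 22

Derivation:
Step 1: insert 5 -> lo=[5] (size 1, max 5) hi=[] (size 0) -> median=5
Step 2: insert 29 -> lo=[5] (size 1, max 5) hi=[29] (size 1, min 29) -> median=17
Step 3: insert 14 -> lo=[5, 14] (size 2, max 14) hi=[29] (size 1, min 29) -> median=14
Step 4: insert 22 -> lo=[5, 14] (size 2, max 14) hi=[22, 29] (size 2, min 22) -> median=18
Step 5: insert 22 -> lo=[5, 14, 22] (size 3, max 22) hi=[22, 29] (size 2, min 22) -> median=22
Step 6: insert 30 -> lo=[5, 14, 22] (size 3, max 22) hi=[22, 29, 30] (size 3, min 22) -> median=22
Step 7: insert 17 -> lo=[5, 14, 17, 22] (size 4, max 22) hi=[22, 29, 30] (size 3, min 22) -> median=22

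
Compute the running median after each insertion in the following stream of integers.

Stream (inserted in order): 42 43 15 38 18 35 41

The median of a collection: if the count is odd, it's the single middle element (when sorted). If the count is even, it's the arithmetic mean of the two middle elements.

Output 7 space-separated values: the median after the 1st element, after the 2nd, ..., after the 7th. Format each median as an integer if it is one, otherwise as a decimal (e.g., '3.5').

Step 1: insert 42 -> lo=[42] (size 1, max 42) hi=[] (size 0) -> median=42
Step 2: insert 43 -> lo=[42] (size 1, max 42) hi=[43] (size 1, min 43) -> median=42.5
Step 3: insert 15 -> lo=[15, 42] (size 2, max 42) hi=[43] (size 1, min 43) -> median=42
Step 4: insert 38 -> lo=[15, 38] (size 2, max 38) hi=[42, 43] (size 2, min 42) -> median=40
Step 5: insert 18 -> lo=[15, 18, 38] (size 3, max 38) hi=[42, 43] (size 2, min 42) -> median=38
Step 6: insert 35 -> lo=[15, 18, 35] (size 3, max 35) hi=[38, 42, 43] (size 3, min 38) -> median=36.5
Step 7: insert 41 -> lo=[15, 18, 35, 38] (size 4, max 38) hi=[41, 42, 43] (size 3, min 41) -> median=38

Answer: 42 42.5 42 40 38 36.5 38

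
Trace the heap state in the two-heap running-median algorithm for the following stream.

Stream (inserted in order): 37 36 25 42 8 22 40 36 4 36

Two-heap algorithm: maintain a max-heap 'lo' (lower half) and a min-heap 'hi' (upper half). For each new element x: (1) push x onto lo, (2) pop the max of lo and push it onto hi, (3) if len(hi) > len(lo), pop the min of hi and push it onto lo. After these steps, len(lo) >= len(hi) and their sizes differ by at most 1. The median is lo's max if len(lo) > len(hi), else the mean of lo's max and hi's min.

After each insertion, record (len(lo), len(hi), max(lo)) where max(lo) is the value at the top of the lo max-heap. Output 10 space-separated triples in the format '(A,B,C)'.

Answer: (1,0,37) (1,1,36) (2,1,36) (2,2,36) (3,2,36) (3,3,25) (4,3,36) (4,4,36) (5,4,36) (5,5,36)

Derivation:
Step 1: insert 37 -> lo=[37] hi=[] -> (len(lo)=1, len(hi)=0, max(lo)=37)
Step 2: insert 36 -> lo=[36] hi=[37] -> (len(lo)=1, len(hi)=1, max(lo)=36)
Step 3: insert 25 -> lo=[25, 36] hi=[37] -> (len(lo)=2, len(hi)=1, max(lo)=36)
Step 4: insert 42 -> lo=[25, 36] hi=[37, 42] -> (len(lo)=2, len(hi)=2, max(lo)=36)
Step 5: insert 8 -> lo=[8, 25, 36] hi=[37, 42] -> (len(lo)=3, len(hi)=2, max(lo)=36)
Step 6: insert 22 -> lo=[8, 22, 25] hi=[36, 37, 42] -> (len(lo)=3, len(hi)=3, max(lo)=25)
Step 7: insert 40 -> lo=[8, 22, 25, 36] hi=[37, 40, 42] -> (len(lo)=4, len(hi)=3, max(lo)=36)
Step 8: insert 36 -> lo=[8, 22, 25, 36] hi=[36, 37, 40, 42] -> (len(lo)=4, len(hi)=4, max(lo)=36)
Step 9: insert 4 -> lo=[4, 8, 22, 25, 36] hi=[36, 37, 40, 42] -> (len(lo)=5, len(hi)=4, max(lo)=36)
Step 10: insert 36 -> lo=[4, 8, 22, 25, 36] hi=[36, 36, 37, 40, 42] -> (len(lo)=5, len(hi)=5, max(lo)=36)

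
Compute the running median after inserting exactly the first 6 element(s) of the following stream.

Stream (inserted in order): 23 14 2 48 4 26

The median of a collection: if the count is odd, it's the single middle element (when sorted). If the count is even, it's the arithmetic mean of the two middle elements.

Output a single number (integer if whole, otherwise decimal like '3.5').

Answer: 18.5

Derivation:
Step 1: insert 23 -> lo=[23] (size 1, max 23) hi=[] (size 0) -> median=23
Step 2: insert 14 -> lo=[14] (size 1, max 14) hi=[23] (size 1, min 23) -> median=18.5
Step 3: insert 2 -> lo=[2, 14] (size 2, max 14) hi=[23] (size 1, min 23) -> median=14
Step 4: insert 48 -> lo=[2, 14] (size 2, max 14) hi=[23, 48] (size 2, min 23) -> median=18.5
Step 5: insert 4 -> lo=[2, 4, 14] (size 3, max 14) hi=[23, 48] (size 2, min 23) -> median=14
Step 6: insert 26 -> lo=[2, 4, 14] (size 3, max 14) hi=[23, 26, 48] (size 3, min 23) -> median=18.5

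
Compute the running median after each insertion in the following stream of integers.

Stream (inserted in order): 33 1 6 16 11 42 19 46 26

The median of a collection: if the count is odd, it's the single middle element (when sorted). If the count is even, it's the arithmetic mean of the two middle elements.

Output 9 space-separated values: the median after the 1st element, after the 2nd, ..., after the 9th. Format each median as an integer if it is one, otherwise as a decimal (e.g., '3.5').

Answer: 33 17 6 11 11 13.5 16 17.5 19

Derivation:
Step 1: insert 33 -> lo=[33] (size 1, max 33) hi=[] (size 0) -> median=33
Step 2: insert 1 -> lo=[1] (size 1, max 1) hi=[33] (size 1, min 33) -> median=17
Step 3: insert 6 -> lo=[1, 6] (size 2, max 6) hi=[33] (size 1, min 33) -> median=6
Step 4: insert 16 -> lo=[1, 6] (size 2, max 6) hi=[16, 33] (size 2, min 16) -> median=11
Step 5: insert 11 -> lo=[1, 6, 11] (size 3, max 11) hi=[16, 33] (size 2, min 16) -> median=11
Step 6: insert 42 -> lo=[1, 6, 11] (size 3, max 11) hi=[16, 33, 42] (size 3, min 16) -> median=13.5
Step 7: insert 19 -> lo=[1, 6, 11, 16] (size 4, max 16) hi=[19, 33, 42] (size 3, min 19) -> median=16
Step 8: insert 46 -> lo=[1, 6, 11, 16] (size 4, max 16) hi=[19, 33, 42, 46] (size 4, min 19) -> median=17.5
Step 9: insert 26 -> lo=[1, 6, 11, 16, 19] (size 5, max 19) hi=[26, 33, 42, 46] (size 4, min 26) -> median=19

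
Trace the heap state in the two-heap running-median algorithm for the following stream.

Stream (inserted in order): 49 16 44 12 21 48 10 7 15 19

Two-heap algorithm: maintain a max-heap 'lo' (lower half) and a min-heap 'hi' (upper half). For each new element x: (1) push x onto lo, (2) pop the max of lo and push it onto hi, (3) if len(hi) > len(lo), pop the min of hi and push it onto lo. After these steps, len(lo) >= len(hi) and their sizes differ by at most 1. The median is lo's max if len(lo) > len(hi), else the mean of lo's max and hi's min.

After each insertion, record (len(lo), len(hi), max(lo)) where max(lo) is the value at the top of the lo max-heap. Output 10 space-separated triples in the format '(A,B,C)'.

Answer: (1,0,49) (1,1,16) (2,1,44) (2,2,16) (3,2,21) (3,3,21) (4,3,21) (4,4,16) (5,4,16) (5,5,16)

Derivation:
Step 1: insert 49 -> lo=[49] hi=[] -> (len(lo)=1, len(hi)=0, max(lo)=49)
Step 2: insert 16 -> lo=[16] hi=[49] -> (len(lo)=1, len(hi)=1, max(lo)=16)
Step 3: insert 44 -> lo=[16, 44] hi=[49] -> (len(lo)=2, len(hi)=1, max(lo)=44)
Step 4: insert 12 -> lo=[12, 16] hi=[44, 49] -> (len(lo)=2, len(hi)=2, max(lo)=16)
Step 5: insert 21 -> lo=[12, 16, 21] hi=[44, 49] -> (len(lo)=3, len(hi)=2, max(lo)=21)
Step 6: insert 48 -> lo=[12, 16, 21] hi=[44, 48, 49] -> (len(lo)=3, len(hi)=3, max(lo)=21)
Step 7: insert 10 -> lo=[10, 12, 16, 21] hi=[44, 48, 49] -> (len(lo)=4, len(hi)=3, max(lo)=21)
Step 8: insert 7 -> lo=[7, 10, 12, 16] hi=[21, 44, 48, 49] -> (len(lo)=4, len(hi)=4, max(lo)=16)
Step 9: insert 15 -> lo=[7, 10, 12, 15, 16] hi=[21, 44, 48, 49] -> (len(lo)=5, len(hi)=4, max(lo)=16)
Step 10: insert 19 -> lo=[7, 10, 12, 15, 16] hi=[19, 21, 44, 48, 49] -> (len(lo)=5, len(hi)=5, max(lo)=16)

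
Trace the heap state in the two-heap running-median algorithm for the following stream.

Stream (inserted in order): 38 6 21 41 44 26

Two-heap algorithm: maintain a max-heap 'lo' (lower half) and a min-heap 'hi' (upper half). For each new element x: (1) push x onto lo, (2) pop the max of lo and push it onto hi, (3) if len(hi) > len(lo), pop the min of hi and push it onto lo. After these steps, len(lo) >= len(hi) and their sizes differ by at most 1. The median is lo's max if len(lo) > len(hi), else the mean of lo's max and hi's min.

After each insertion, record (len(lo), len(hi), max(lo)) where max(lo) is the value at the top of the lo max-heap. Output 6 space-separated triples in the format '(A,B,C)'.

Answer: (1,0,38) (1,1,6) (2,1,21) (2,2,21) (3,2,38) (3,3,26)

Derivation:
Step 1: insert 38 -> lo=[38] hi=[] -> (len(lo)=1, len(hi)=0, max(lo)=38)
Step 2: insert 6 -> lo=[6] hi=[38] -> (len(lo)=1, len(hi)=1, max(lo)=6)
Step 3: insert 21 -> lo=[6, 21] hi=[38] -> (len(lo)=2, len(hi)=1, max(lo)=21)
Step 4: insert 41 -> lo=[6, 21] hi=[38, 41] -> (len(lo)=2, len(hi)=2, max(lo)=21)
Step 5: insert 44 -> lo=[6, 21, 38] hi=[41, 44] -> (len(lo)=3, len(hi)=2, max(lo)=38)
Step 6: insert 26 -> lo=[6, 21, 26] hi=[38, 41, 44] -> (len(lo)=3, len(hi)=3, max(lo)=26)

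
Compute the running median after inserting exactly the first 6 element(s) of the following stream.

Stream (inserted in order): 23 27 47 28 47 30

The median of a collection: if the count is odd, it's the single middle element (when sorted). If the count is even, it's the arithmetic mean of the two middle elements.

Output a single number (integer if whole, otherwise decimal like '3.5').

Answer: 29

Derivation:
Step 1: insert 23 -> lo=[23] (size 1, max 23) hi=[] (size 0) -> median=23
Step 2: insert 27 -> lo=[23] (size 1, max 23) hi=[27] (size 1, min 27) -> median=25
Step 3: insert 47 -> lo=[23, 27] (size 2, max 27) hi=[47] (size 1, min 47) -> median=27
Step 4: insert 28 -> lo=[23, 27] (size 2, max 27) hi=[28, 47] (size 2, min 28) -> median=27.5
Step 5: insert 47 -> lo=[23, 27, 28] (size 3, max 28) hi=[47, 47] (size 2, min 47) -> median=28
Step 6: insert 30 -> lo=[23, 27, 28] (size 3, max 28) hi=[30, 47, 47] (size 3, min 30) -> median=29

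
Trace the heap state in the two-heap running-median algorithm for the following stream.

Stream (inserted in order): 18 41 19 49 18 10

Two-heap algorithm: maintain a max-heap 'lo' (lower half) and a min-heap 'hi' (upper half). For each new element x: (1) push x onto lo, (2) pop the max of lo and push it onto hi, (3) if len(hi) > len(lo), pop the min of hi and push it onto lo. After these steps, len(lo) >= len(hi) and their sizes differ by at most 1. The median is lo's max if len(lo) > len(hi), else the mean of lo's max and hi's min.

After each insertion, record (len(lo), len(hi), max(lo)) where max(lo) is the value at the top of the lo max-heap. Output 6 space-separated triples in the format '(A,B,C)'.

Step 1: insert 18 -> lo=[18] hi=[] -> (len(lo)=1, len(hi)=0, max(lo)=18)
Step 2: insert 41 -> lo=[18] hi=[41] -> (len(lo)=1, len(hi)=1, max(lo)=18)
Step 3: insert 19 -> lo=[18, 19] hi=[41] -> (len(lo)=2, len(hi)=1, max(lo)=19)
Step 4: insert 49 -> lo=[18, 19] hi=[41, 49] -> (len(lo)=2, len(hi)=2, max(lo)=19)
Step 5: insert 18 -> lo=[18, 18, 19] hi=[41, 49] -> (len(lo)=3, len(hi)=2, max(lo)=19)
Step 6: insert 10 -> lo=[10, 18, 18] hi=[19, 41, 49] -> (len(lo)=3, len(hi)=3, max(lo)=18)

Answer: (1,0,18) (1,1,18) (2,1,19) (2,2,19) (3,2,19) (3,3,18)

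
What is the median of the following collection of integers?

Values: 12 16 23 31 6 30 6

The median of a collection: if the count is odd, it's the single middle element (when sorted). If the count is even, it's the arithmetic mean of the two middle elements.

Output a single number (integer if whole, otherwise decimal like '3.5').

Answer: 16

Derivation:
Step 1: insert 12 -> lo=[12] (size 1, max 12) hi=[] (size 0) -> median=12
Step 2: insert 16 -> lo=[12] (size 1, max 12) hi=[16] (size 1, min 16) -> median=14
Step 3: insert 23 -> lo=[12, 16] (size 2, max 16) hi=[23] (size 1, min 23) -> median=16
Step 4: insert 31 -> lo=[12, 16] (size 2, max 16) hi=[23, 31] (size 2, min 23) -> median=19.5
Step 5: insert 6 -> lo=[6, 12, 16] (size 3, max 16) hi=[23, 31] (size 2, min 23) -> median=16
Step 6: insert 30 -> lo=[6, 12, 16] (size 3, max 16) hi=[23, 30, 31] (size 3, min 23) -> median=19.5
Step 7: insert 6 -> lo=[6, 6, 12, 16] (size 4, max 16) hi=[23, 30, 31] (size 3, min 23) -> median=16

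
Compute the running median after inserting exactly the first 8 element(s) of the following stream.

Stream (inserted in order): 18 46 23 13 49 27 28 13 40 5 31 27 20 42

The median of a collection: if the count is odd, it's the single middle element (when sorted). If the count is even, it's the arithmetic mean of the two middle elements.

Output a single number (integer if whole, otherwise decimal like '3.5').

Answer: 25

Derivation:
Step 1: insert 18 -> lo=[18] (size 1, max 18) hi=[] (size 0) -> median=18
Step 2: insert 46 -> lo=[18] (size 1, max 18) hi=[46] (size 1, min 46) -> median=32
Step 3: insert 23 -> lo=[18, 23] (size 2, max 23) hi=[46] (size 1, min 46) -> median=23
Step 4: insert 13 -> lo=[13, 18] (size 2, max 18) hi=[23, 46] (size 2, min 23) -> median=20.5
Step 5: insert 49 -> lo=[13, 18, 23] (size 3, max 23) hi=[46, 49] (size 2, min 46) -> median=23
Step 6: insert 27 -> lo=[13, 18, 23] (size 3, max 23) hi=[27, 46, 49] (size 3, min 27) -> median=25
Step 7: insert 28 -> lo=[13, 18, 23, 27] (size 4, max 27) hi=[28, 46, 49] (size 3, min 28) -> median=27
Step 8: insert 13 -> lo=[13, 13, 18, 23] (size 4, max 23) hi=[27, 28, 46, 49] (size 4, min 27) -> median=25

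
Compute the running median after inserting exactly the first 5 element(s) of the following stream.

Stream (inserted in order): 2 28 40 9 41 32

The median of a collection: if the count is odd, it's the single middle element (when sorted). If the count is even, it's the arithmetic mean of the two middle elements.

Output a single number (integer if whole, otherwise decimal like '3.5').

Answer: 28

Derivation:
Step 1: insert 2 -> lo=[2] (size 1, max 2) hi=[] (size 0) -> median=2
Step 2: insert 28 -> lo=[2] (size 1, max 2) hi=[28] (size 1, min 28) -> median=15
Step 3: insert 40 -> lo=[2, 28] (size 2, max 28) hi=[40] (size 1, min 40) -> median=28
Step 4: insert 9 -> lo=[2, 9] (size 2, max 9) hi=[28, 40] (size 2, min 28) -> median=18.5
Step 5: insert 41 -> lo=[2, 9, 28] (size 3, max 28) hi=[40, 41] (size 2, min 40) -> median=28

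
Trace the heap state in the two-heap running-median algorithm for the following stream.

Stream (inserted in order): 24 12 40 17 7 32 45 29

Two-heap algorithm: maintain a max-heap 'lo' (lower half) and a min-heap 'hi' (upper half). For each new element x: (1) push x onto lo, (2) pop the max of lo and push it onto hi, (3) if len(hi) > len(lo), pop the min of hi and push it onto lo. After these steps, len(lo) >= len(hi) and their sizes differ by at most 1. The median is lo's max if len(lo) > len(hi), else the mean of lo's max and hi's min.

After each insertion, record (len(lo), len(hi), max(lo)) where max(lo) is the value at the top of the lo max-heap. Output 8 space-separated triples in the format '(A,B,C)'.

Answer: (1,0,24) (1,1,12) (2,1,24) (2,2,17) (3,2,17) (3,3,17) (4,3,24) (4,4,24)

Derivation:
Step 1: insert 24 -> lo=[24] hi=[] -> (len(lo)=1, len(hi)=0, max(lo)=24)
Step 2: insert 12 -> lo=[12] hi=[24] -> (len(lo)=1, len(hi)=1, max(lo)=12)
Step 3: insert 40 -> lo=[12, 24] hi=[40] -> (len(lo)=2, len(hi)=1, max(lo)=24)
Step 4: insert 17 -> lo=[12, 17] hi=[24, 40] -> (len(lo)=2, len(hi)=2, max(lo)=17)
Step 5: insert 7 -> lo=[7, 12, 17] hi=[24, 40] -> (len(lo)=3, len(hi)=2, max(lo)=17)
Step 6: insert 32 -> lo=[7, 12, 17] hi=[24, 32, 40] -> (len(lo)=3, len(hi)=3, max(lo)=17)
Step 7: insert 45 -> lo=[7, 12, 17, 24] hi=[32, 40, 45] -> (len(lo)=4, len(hi)=3, max(lo)=24)
Step 8: insert 29 -> lo=[7, 12, 17, 24] hi=[29, 32, 40, 45] -> (len(lo)=4, len(hi)=4, max(lo)=24)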